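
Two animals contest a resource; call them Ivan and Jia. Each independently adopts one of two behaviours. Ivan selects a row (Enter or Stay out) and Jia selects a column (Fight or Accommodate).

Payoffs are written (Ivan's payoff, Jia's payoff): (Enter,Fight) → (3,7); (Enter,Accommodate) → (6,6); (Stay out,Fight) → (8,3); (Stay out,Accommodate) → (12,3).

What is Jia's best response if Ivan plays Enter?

Against Enter, Jia earns 7 from Fight and 6 from Accommodate.
So Fight is the best response.

Fight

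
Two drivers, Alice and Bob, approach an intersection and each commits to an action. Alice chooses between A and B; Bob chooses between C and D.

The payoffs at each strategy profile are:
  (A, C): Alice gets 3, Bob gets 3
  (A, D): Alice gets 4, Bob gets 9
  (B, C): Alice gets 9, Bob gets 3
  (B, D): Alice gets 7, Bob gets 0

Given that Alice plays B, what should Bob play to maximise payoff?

Against B, Bob earns 3 from C and 0 from D.
So C is the best response.

C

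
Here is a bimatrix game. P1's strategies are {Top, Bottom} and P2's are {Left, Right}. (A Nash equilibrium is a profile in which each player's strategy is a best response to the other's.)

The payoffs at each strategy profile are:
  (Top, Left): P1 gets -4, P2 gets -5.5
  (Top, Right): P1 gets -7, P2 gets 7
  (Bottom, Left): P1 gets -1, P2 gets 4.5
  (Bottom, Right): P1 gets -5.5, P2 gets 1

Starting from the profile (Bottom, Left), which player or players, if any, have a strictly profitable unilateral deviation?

Neither

P1 at (Bottom, Left) earns -1; deviating to Top yields -4 — not better.
P2 earns 4.5; deviating to Right yields 1 — not better.
Neither player can strictly improve; the profile is a Nash equilibrium.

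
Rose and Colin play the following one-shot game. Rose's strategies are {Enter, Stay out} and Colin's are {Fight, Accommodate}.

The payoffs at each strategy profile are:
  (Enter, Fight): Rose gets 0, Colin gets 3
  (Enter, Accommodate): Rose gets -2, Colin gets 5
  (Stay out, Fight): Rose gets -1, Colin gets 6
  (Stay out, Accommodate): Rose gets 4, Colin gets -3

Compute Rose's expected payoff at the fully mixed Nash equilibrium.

First find y, the probability Colin plays Fight, from Rose's indifference between Enter and Stay out: −2(1−y) = −y + 4(1−y), giving y = 6/7.
Since Rose is indifferent in equilibrium, Rose's expected payoff equals the payoff from either row against (6/7, 1/7). Using Enter: −2(1/7) = -2/7.

-2/7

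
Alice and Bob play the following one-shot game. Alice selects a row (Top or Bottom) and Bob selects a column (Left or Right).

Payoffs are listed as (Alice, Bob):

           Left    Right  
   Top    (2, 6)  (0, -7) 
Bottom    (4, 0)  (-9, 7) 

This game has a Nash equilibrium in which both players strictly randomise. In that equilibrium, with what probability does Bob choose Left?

Let q be the probability that Bob plays Left. In a completely mixed equilibrium, Alice must be indifferent between Top and Bottom.
Alice's expected payoff from Top is 2q; from Bottom it is 4q − 9(1−q).
Setting these equal: 2q = 13q − 9, so q = 9/11.

9/11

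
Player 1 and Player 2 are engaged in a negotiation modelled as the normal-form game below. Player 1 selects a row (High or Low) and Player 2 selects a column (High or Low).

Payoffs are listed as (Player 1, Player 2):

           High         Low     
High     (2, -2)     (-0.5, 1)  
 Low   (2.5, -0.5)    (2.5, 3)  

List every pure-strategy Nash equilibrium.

(High, High): Player 1 prefers Low (2.5 > 2); Player 2 prefers Low (1 > -2) — not an equilibrium.
(High, Low): Player 1 prefers Low (2.5 > -0.5) — not an equilibrium.
(Low, High): Player 2 prefers Low (3 > -0.5) — not an equilibrium.
(Low, Low): Player 1 gets 2.5 ≥ -0.5 from High, and Player 2 gets 3 ≥ -0.5 from High — Nash equilibrium.

(Low, Low)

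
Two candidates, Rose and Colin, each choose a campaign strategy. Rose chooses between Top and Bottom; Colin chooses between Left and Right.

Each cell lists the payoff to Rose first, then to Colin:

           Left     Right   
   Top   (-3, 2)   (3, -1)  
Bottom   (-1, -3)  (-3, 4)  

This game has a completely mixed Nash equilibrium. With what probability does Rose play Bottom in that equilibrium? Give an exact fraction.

3/10

Let p be the probability that Rose plays Top. In a completely mixed equilibrium, Colin must be indifferent between Left and Right.
Colin's expected payoff from Left is 2p − 3(1−p); from Right it is −p + 4(1−p).
Setting these equal: 5p − 3 = −5p + 4, so p = 7/10.
Therefore Rose plays Bottom with probability 1 − 7/10 = 3/10.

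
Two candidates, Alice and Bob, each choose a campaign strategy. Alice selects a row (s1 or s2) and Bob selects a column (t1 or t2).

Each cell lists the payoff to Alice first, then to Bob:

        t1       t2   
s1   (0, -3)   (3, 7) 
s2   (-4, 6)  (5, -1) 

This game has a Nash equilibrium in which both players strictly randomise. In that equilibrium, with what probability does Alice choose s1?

Let x be the probability that Alice plays s1. In a completely mixed equilibrium, Bob must be indifferent between t1 and t2.
Bob's expected payoff from t1 is −3x + 6(1−x); from t2 it is 7x − (1−x).
Setting these equal: −9x + 6 = 8x − 1, so x = 7/17.

7/17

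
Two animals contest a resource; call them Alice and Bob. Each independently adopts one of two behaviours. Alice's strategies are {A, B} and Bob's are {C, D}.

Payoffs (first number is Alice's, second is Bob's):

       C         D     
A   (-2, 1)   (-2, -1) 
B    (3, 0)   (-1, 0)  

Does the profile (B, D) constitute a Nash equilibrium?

At (B, D), Alice earns -1; switching to A would give -2, so Alice has no profitable deviation.
Bob earns 0; switching to C would give 0, so Bob has no profitable deviation.
Neither player can gain by a unilateral deviation, so this profile is a Nash equilibrium.

Yes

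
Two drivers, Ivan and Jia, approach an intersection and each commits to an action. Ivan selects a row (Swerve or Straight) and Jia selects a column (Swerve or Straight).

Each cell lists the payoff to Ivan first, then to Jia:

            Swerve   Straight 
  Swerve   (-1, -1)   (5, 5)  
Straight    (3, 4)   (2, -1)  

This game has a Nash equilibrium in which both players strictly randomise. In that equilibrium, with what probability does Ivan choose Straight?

Let r be the probability that Ivan plays Swerve. In a completely mixed equilibrium, Jia must be indifferent between Swerve and Straight.
Jia's expected payoff from Swerve is −r + 4(1−r); from Straight it is 5r − (1−r).
Setting these equal: −5r + 4 = 6r − 1, so r = 5/11.
Therefore Ivan plays Straight with probability 1 − 5/11 = 6/11.

6/11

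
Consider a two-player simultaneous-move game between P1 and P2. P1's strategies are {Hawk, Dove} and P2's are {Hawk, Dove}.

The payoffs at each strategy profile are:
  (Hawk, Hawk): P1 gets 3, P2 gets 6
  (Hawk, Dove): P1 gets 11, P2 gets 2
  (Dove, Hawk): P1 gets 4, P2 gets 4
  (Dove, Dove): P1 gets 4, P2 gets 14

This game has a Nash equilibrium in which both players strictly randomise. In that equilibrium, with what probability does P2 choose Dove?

1/8

Let q be the probability that P2 plays Hawk. In a completely mixed equilibrium, P1 must be indifferent between Hawk and Dove.
P1's expected payoff from Hawk is 3q + 11(1−q); from Dove it is 4q + 4(1−q).
Setting these equal: −8q + 11 = 4, so q = 7/8.
Therefore P2 plays Dove with probability 1 − 7/8 = 1/8.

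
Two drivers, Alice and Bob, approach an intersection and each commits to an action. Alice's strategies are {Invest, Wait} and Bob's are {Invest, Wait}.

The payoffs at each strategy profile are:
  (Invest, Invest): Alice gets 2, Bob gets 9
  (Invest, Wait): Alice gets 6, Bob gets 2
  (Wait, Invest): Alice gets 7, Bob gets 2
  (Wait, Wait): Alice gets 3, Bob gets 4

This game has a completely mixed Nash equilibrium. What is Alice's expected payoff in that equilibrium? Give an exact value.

First find y, the probability Bob plays Invest, from Alice's indifference between Invest and Wait: 2y + 6(1−y) = 7y + 3(1−y), giving y = 3/8.
Since Alice is indifferent in equilibrium, Alice's expected payoff equals the payoff from either row against (3/8, 5/8). Using Invest: 2(3/8) + 6(5/8) = 9/2.

9/2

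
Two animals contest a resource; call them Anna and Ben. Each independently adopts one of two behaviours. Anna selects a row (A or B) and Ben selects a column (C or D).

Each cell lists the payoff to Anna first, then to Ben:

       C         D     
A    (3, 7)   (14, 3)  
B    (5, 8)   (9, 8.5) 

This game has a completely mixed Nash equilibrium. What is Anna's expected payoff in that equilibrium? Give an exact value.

First find q, the probability Ben plays C, from Anna's indifference between A and B: 3q + 14(1−q) = 5q + 9(1−q), giving q = 5/7.
Since Anna is indifferent in equilibrium, Anna's expected payoff equals the payoff from either row against (5/7, 2/7). Using A: 3(5/7) + 14(2/7) = 43/7.

43/7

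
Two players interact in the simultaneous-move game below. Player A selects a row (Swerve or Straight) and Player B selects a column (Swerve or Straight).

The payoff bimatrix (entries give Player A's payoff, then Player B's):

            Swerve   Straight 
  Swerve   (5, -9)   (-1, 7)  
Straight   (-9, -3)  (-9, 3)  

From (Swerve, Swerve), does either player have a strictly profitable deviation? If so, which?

Player B

Player A at (Swerve, Swerve) earns 5; deviating to Straight yields -9 — not better.
Player B earns -9; deviating to Straight yields 7 — a strict improvement.
Only Player B has a strictly profitable deviation.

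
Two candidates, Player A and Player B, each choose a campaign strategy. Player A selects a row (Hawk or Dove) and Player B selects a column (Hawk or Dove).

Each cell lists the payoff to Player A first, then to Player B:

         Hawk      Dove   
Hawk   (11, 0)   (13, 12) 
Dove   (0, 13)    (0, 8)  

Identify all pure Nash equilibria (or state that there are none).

(Hawk, Hawk): Player B prefers Dove (12 > 0) — not an equilibrium.
(Hawk, Dove): Player A gets 13 ≥ 0 from Dove, and Player B gets 12 ≥ 0 from Hawk — Nash equilibrium.
(Dove, Hawk): Player A prefers Hawk (11 > 0) — not an equilibrium.
(Dove, Dove): Player A prefers Hawk (13 > 0); Player B prefers Hawk (13 > 8) — not an equilibrium.

(Hawk, Dove)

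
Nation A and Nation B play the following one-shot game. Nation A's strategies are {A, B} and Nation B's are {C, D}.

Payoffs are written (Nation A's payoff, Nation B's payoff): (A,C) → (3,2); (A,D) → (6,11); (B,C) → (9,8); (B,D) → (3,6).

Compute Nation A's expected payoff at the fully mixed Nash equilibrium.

5

First find y, the probability Nation B plays C, from Nation A's indifference between A and B: 3y + 6(1−y) = 9y + 3(1−y), giving y = 1/3.
Since Nation A is indifferent in equilibrium, Nation A's expected payoff equals the payoff from either row against (1/3, 2/3). Using A: 3(1/3) + 6(2/3) = 5.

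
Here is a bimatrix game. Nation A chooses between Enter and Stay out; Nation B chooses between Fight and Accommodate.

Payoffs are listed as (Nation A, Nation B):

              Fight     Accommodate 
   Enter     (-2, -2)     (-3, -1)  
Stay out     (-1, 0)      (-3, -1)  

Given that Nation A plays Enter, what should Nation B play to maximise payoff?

Against Enter, Nation B earns -2 from Fight and -1 from Accommodate.
So Accommodate is the best response.

Accommodate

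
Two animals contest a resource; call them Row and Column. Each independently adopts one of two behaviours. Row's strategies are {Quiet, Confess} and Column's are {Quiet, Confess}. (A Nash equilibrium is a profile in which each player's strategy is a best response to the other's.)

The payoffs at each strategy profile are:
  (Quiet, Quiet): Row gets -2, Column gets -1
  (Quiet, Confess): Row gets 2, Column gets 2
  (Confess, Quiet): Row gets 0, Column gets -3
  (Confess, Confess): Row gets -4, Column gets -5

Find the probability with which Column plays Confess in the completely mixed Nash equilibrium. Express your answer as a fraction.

Let q be the probability that Column plays Quiet. In a completely mixed equilibrium, Row must be indifferent between Quiet and Confess.
Row's expected payoff from Quiet is −2q + 2(1−q); from Confess it is −4(1−q).
Setting these equal: −4q + 2 = 4q − 4, so q = 3/4.
Therefore Column plays Confess with probability 1 − 3/4 = 1/4.

1/4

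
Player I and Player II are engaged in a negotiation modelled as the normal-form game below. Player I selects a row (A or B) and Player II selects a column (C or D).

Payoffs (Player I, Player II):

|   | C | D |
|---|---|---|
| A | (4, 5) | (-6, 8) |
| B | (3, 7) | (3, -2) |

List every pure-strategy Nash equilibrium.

(A, C): Player II prefers D (8 > 5) — not an equilibrium.
(A, D): Player I prefers B (3 > -6) — not an equilibrium.
(B, C): Player I prefers A (4 > 3) — not an equilibrium.
(B, D): Player II prefers C (7 > -2) — not an equilibrium.

none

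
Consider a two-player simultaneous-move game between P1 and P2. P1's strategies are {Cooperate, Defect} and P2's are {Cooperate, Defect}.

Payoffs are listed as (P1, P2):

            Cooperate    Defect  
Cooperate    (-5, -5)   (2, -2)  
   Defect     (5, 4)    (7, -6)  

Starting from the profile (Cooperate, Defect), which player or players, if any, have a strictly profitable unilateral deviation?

P1

P1 at (Cooperate, Defect) earns 2; deviating to Defect yields 7 — a strict improvement.
P2 earns -2; deviating to Cooperate yields -5 — not better.
Only P1 has a strictly profitable deviation.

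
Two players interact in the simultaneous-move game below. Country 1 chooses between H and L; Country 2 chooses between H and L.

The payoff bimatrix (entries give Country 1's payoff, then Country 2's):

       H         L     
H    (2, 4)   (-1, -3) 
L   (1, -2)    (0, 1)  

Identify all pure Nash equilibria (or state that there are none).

(H, H): Country 1 gets 2 ≥ 1 from L, and Country 2 gets 4 ≥ -3 from L — Nash equilibrium.
(H, L): Country 1 prefers L (0 > -1); Country 2 prefers H (4 > -3) — not an equilibrium.
(L, H): Country 1 prefers H (2 > 1); Country 2 prefers L (1 > -2) — not an equilibrium.
(L, L): Country 1 gets 0 ≥ -1 from H, and Country 2 gets 1 ≥ -2 from H — Nash equilibrium.

(H, H) and (L, L)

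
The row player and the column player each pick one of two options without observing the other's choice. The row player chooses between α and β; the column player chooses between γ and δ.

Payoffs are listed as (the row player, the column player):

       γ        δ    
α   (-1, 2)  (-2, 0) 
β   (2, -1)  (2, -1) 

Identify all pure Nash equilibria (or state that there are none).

(β, γ) and (β, δ)

(α, γ): the row player prefers β (2 > -1) — not an equilibrium.
(α, δ): the row player prefers β (2 > -2); the column player prefers γ (2 > 0) — not an equilibrium.
(β, γ): the row player gets 2 ≥ -1 from α, and the column player gets -1 ≥ -1 from δ — Nash equilibrium.
(β, δ): the row player gets 2 ≥ -2 from α, and the column player gets -1 ≥ -1 from γ — Nash equilibrium.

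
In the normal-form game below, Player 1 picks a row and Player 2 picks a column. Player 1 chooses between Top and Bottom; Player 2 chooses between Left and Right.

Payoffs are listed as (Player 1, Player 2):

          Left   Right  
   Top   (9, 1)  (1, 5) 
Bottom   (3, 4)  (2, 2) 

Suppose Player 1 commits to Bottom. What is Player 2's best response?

Left

Against Bottom, Player 2 earns 4 from Left and 2 from Right.
So Left is the best response.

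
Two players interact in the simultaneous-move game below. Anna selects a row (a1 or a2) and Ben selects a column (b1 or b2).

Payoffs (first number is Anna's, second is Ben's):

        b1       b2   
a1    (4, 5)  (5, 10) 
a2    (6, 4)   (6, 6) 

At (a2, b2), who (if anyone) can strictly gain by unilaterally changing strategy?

Neither

Anna at (a2, b2) earns 6; deviating to a1 yields 5 — not better.
Ben earns 6; deviating to b1 yields 4 — not better.
Neither player can strictly improve; the profile is a Nash equilibrium.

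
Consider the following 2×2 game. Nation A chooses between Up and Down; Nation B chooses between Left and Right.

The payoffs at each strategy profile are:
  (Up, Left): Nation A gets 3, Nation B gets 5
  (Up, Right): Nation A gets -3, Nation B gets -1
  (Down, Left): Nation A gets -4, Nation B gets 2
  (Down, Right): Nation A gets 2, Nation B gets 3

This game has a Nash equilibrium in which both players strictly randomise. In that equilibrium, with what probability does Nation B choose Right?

7/12

Let y be the probability that Nation B plays Left. In a completely mixed equilibrium, Nation A must be indifferent between Up and Down.
Nation A's expected payoff from Up is 3y − 3(1−y); from Down it is −4y + 2(1−y).
Setting these equal: 6y − 3 = −6y + 2, so y = 5/12.
Therefore Nation B plays Right with probability 1 − 5/12 = 7/12.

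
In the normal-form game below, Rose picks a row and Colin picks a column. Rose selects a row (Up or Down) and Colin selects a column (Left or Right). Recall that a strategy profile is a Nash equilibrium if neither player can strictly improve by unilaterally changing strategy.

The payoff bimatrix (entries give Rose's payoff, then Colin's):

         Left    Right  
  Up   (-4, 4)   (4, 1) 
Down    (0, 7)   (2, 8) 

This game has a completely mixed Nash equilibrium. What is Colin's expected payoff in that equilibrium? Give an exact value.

25/4

First find p, the probability Rose plays Up, from Colin's indifference between Left and Right: 4p + 7(1−p) = p + 8(1−p), giving p = 1/4.
Since Colin is indifferent in equilibrium, Colin's expected payoff equals the payoff from either column against (1/4, 3/4). Using Left: 4(1/4) + 7(3/4) = 25/4.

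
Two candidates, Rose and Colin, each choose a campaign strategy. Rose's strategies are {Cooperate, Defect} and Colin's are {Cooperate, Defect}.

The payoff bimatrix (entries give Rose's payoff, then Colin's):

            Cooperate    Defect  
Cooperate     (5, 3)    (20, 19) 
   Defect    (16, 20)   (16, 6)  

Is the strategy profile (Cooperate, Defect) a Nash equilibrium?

Yes

At (Cooperate, Defect), Rose earns 20; switching to Defect would give 16, so Rose has no profitable deviation.
Colin earns 19; switching to Cooperate would give 3, so Colin has no profitable deviation.
Neither player can gain by a unilateral deviation, so this profile is a Nash equilibrium.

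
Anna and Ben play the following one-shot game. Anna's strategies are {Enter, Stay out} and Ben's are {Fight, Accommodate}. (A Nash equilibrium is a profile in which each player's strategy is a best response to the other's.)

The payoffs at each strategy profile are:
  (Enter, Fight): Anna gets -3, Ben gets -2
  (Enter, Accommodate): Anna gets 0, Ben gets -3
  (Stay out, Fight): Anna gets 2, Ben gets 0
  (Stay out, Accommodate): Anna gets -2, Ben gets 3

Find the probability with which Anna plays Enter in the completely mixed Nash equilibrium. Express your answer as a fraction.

3/4

Let r be the probability that Anna plays Enter. In a completely mixed equilibrium, Ben must be indifferent between Fight and Accommodate.
Ben's expected payoff from Fight is −2r; from Accommodate it is −3r + 3(1−r).
Setting these equal: −2r = −6r + 3, so r = 3/4.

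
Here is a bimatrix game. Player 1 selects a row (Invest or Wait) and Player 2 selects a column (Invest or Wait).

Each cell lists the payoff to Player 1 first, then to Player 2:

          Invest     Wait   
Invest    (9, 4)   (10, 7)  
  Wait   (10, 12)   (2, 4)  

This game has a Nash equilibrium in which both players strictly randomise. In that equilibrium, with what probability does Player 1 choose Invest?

8/11

Let x be the probability that Player 1 plays Invest. In a completely mixed equilibrium, Player 2 must be indifferent between Invest and Wait.
Player 2's expected payoff from Invest is 4x + 12(1−x); from Wait it is 7x + 4(1−x).
Setting these equal: −8x + 12 = 3x + 4, so x = 8/11.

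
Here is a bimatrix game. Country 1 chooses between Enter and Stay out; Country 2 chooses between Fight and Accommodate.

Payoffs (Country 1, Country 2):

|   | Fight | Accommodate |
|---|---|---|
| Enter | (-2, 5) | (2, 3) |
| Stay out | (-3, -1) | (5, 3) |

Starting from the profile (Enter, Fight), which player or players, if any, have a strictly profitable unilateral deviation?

Neither

Country 1 at (Enter, Fight) earns -2; deviating to Stay out yields -3 — not better.
Country 2 earns 5; deviating to Accommodate yields 3 — not better.
Neither player can strictly improve; the profile is a Nash equilibrium.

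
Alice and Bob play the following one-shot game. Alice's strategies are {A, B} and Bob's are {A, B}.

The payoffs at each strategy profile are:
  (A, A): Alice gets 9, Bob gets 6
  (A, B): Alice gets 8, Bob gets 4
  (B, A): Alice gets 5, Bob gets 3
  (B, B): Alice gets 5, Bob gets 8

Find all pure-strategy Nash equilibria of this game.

(A, A)

(A, A): Alice gets 9 ≥ 5 from B, and Bob gets 6 ≥ 4 from B — Nash equilibrium.
(A, B): Bob prefers A (6 > 4) — not an equilibrium.
(B, A): Alice prefers A (9 > 5); Bob prefers B (8 > 3) — not an equilibrium.
(B, B): Alice prefers A (8 > 5) — not an equilibrium.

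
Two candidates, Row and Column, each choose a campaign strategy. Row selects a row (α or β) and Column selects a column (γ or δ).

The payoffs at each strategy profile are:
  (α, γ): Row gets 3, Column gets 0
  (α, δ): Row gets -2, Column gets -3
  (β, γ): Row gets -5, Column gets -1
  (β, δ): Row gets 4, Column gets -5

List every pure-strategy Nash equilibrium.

(α, γ): Row gets 3 ≥ -5 from β, and Column gets 0 ≥ -3 from δ — Nash equilibrium.
(α, δ): Row prefers β (4 > -2); Column prefers γ (0 > -3) — not an equilibrium.
(β, γ): Row prefers α (3 > -5) — not an equilibrium.
(β, δ): Column prefers γ (-1 > -5) — not an equilibrium.

(α, γ)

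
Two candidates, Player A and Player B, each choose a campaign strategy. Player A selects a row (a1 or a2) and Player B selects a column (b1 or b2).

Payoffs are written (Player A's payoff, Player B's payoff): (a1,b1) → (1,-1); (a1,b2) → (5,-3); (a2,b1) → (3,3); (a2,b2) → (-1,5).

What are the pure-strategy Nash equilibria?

none

(a1, b1): Player A prefers a2 (3 > 1) — not an equilibrium.
(a1, b2): Player B prefers b1 (-1 > -3) — not an equilibrium.
(a2, b1): Player B prefers b2 (5 > 3) — not an equilibrium.
(a2, b2): Player A prefers a1 (5 > -1) — not an equilibrium.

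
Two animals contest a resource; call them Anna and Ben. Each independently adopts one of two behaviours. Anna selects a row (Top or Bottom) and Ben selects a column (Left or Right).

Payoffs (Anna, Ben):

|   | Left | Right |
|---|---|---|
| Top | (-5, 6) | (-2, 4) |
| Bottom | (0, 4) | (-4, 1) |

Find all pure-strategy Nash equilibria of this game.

(Bottom, Left)

(Top, Left): Anna prefers Bottom (0 > -5) — not an equilibrium.
(Top, Right): Ben prefers Left (6 > 4) — not an equilibrium.
(Bottom, Left): Anna gets 0 ≥ -5 from Top, and Ben gets 4 ≥ 1 from Right — Nash equilibrium.
(Bottom, Right): Anna prefers Top (-2 > -4); Ben prefers Left (4 > 1) — not an equilibrium.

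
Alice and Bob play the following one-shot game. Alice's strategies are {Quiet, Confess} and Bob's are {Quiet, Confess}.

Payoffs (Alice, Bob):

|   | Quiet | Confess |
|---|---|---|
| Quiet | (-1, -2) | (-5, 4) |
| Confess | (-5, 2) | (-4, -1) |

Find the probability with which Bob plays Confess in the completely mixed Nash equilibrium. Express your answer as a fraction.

4/5

Let q be the probability that Bob plays Quiet. In a completely mixed equilibrium, Alice must be indifferent between Quiet and Confess.
Alice's expected payoff from Quiet is −q − 5(1−q); from Confess it is −5q − 4(1−q).
Setting these equal: 4q − 5 = −q − 4, so q = 1/5.
Therefore Bob plays Confess with probability 1 − 1/5 = 4/5.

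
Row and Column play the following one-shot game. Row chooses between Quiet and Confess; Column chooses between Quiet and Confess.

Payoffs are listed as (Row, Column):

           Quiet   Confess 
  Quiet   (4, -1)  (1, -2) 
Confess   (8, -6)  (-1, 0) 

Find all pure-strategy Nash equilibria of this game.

(Quiet, Quiet): Row prefers Confess (8 > 4) — not an equilibrium.
(Quiet, Confess): Column prefers Quiet (-1 > -2) — not an equilibrium.
(Confess, Quiet): Column prefers Confess (0 > -6) — not an equilibrium.
(Confess, Confess): Row prefers Quiet (1 > -1) — not an equilibrium.

none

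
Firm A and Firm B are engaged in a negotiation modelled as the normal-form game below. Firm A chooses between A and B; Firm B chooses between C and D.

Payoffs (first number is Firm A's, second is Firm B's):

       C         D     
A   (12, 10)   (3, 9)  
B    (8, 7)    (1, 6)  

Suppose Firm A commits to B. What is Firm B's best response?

Against B, Firm B earns 7 from C and 6 from D.
So C is the best response.

C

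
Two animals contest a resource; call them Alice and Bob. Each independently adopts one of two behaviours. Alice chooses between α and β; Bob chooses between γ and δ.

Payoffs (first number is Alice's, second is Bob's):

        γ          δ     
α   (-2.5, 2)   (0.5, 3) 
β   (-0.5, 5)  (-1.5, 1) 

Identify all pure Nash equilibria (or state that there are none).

(α, δ) and (β, γ)

(α, γ): Alice prefers β (-0.5 > -2.5); Bob prefers δ (3 > 2) — not an equilibrium.
(α, δ): Alice gets 0.5 ≥ -1.5 from β, and Bob gets 3 ≥ 2 from γ — Nash equilibrium.
(β, γ): Alice gets -0.5 ≥ -2.5 from α, and Bob gets 5 ≥ 1 from δ — Nash equilibrium.
(β, δ): Alice prefers α (0.5 > -1.5); Bob prefers γ (5 > 1) — not an equilibrium.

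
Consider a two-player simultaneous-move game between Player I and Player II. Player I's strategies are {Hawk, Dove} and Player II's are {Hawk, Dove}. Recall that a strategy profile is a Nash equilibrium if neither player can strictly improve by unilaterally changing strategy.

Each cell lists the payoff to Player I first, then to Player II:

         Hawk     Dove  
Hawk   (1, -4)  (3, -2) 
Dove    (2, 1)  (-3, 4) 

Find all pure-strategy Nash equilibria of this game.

(Hawk, Dove)

(Hawk, Hawk): Player I prefers Dove (2 > 1); Player II prefers Dove (-2 > -4) — not an equilibrium.
(Hawk, Dove): Player I gets 3 ≥ -3 from Dove, and Player II gets -2 ≥ -4 from Hawk — Nash equilibrium.
(Dove, Hawk): Player II prefers Dove (4 > 1) — not an equilibrium.
(Dove, Dove): Player I prefers Hawk (3 > -3) — not an equilibrium.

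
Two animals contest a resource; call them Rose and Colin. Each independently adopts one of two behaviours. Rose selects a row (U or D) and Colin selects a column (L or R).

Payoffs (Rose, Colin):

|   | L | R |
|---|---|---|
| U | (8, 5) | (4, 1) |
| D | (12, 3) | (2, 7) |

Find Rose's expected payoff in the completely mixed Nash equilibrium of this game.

First find q, the probability Colin plays L, from Rose's indifference between U and D: 8q + 4(1−q) = 12q + 2(1−q), giving q = 1/3.
Since Rose is indifferent in equilibrium, Rose's expected payoff equals the payoff from either row against (1/3, 2/3). Using U: 8(1/3) + 4(2/3) = 16/3.

16/3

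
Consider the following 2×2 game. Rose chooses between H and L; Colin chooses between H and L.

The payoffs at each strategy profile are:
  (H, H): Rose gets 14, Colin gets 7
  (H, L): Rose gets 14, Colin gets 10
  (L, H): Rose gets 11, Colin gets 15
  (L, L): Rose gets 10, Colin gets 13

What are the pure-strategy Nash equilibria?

(H, H): Colin prefers L (10 > 7) — not an equilibrium.
(H, L): Rose gets 14 ≥ 10 from L, and Colin gets 10 ≥ 7 from H — Nash equilibrium.
(L, H): Rose prefers H (14 > 11) — not an equilibrium.
(L, L): Rose prefers H (14 > 10); Colin prefers H (15 > 13) — not an equilibrium.

(H, L)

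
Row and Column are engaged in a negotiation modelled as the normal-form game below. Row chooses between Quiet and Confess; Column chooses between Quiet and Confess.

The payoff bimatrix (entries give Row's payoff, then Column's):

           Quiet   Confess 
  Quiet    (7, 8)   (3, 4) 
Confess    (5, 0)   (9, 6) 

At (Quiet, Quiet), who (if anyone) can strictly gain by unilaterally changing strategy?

Row at (Quiet, Quiet) earns 7; deviating to Confess yields 5 — not better.
Column earns 8; deviating to Confess yields 4 — not better.
Neither player can strictly improve; the profile is a Nash equilibrium.

Neither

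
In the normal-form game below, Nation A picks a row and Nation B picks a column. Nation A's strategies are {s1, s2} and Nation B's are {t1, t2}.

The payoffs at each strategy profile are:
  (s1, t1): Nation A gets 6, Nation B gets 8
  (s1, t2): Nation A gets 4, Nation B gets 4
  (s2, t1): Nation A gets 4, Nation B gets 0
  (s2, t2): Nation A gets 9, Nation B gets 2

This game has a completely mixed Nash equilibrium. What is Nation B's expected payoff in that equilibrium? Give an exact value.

First find x, the probability Nation A plays s1, from Nation B's indifference between t1 and t2: 8x = 4x + 2(1−x), giving x = 1/3.
Since Nation B is indifferent in equilibrium, Nation B's expected payoff equals the payoff from either column against (1/3, 2/3). Using t1: 8(1/3) = 8/3.

8/3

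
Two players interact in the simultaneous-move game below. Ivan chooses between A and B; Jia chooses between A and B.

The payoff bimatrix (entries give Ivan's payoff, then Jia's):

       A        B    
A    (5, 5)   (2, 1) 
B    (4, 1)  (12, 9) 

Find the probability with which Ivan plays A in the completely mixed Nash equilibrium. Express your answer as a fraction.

Let p be the probability that Ivan plays A. In a completely mixed equilibrium, Jia must be indifferent between A and B.
Jia's expected payoff from A is 5p + (1−p); from B it is p + 9(1−p).
Setting these equal: 4p + 1 = −8p + 9, so p = 2/3.

2/3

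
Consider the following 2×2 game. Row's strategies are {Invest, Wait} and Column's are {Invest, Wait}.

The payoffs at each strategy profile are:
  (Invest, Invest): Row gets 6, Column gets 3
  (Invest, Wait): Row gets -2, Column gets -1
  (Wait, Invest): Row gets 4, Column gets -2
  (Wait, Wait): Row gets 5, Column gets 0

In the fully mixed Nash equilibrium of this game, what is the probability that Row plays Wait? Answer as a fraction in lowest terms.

Let p be the probability that Row plays Invest. In a completely mixed equilibrium, Column must be indifferent between Invest and Wait.
Column's expected payoff from Invest is 3p − 2(1−p); from Wait it is −p.
Setting these equal: 5p − 2 = −p, so p = 1/3.
Therefore Row plays Wait with probability 1 − 1/3 = 2/3.

2/3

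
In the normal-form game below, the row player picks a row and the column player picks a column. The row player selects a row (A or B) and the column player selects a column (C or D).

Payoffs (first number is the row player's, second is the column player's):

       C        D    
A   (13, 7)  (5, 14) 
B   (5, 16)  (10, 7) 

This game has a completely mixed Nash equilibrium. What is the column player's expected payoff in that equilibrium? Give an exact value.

First find p, the probability the row player plays A, from the column player's indifference between C and D: 7p + 16(1−p) = 14p + 7(1−p), giving p = 9/16.
Since the column player is indifferent in equilibrium, the column player's expected payoff equals the payoff from either column against (9/16, 7/16). Using C: 7(9/16) + 16(7/16) = 175/16.

175/16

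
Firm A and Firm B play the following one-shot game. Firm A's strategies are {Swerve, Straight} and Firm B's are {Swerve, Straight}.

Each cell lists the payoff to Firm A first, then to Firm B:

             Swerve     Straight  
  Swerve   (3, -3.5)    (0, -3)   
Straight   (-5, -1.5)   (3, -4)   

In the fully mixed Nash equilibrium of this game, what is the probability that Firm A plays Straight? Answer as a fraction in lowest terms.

1/6

Let x be the probability that Firm A plays Swerve. In a completely mixed equilibrium, Firm B must be indifferent between Swerve and Straight.
Firm B's expected payoff from Swerve is −3.5x − 1.5(1−x); from Straight it is −3x − 4(1−x).
Setting these equal: −2x − 1.5 = x − 4, so x = 5/6.
Therefore Firm A plays Straight with probability 1 − 5/6 = 1/6.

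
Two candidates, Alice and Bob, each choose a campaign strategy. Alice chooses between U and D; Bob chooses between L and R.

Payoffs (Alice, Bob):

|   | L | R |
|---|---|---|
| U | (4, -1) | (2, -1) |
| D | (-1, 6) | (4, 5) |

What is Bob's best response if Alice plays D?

Against D, Bob earns 6 from L and 5 from R.
So L is the best response.

L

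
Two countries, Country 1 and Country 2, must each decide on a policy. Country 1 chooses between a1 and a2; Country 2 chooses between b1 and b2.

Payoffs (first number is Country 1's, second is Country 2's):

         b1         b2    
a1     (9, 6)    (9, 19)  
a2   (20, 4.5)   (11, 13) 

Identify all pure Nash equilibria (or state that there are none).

(a2, b2)

(a1, b1): Country 1 prefers a2 (20 > 9); Country 2 prefers b2 (19 > 6) — not an equilibrium.
(a1, b2): Country 1 prefers a2 (11 > 9) — not an equilibrium.
(a2, b1): Country 2 prefers b2 (13 > 4.5) — not an equilibrium.
(a2, b2): Country 1 gets 11 ≥ 9 from a1, and Country 2 gets 13 ≥ 4.5 from b1 — Nash equilibrium.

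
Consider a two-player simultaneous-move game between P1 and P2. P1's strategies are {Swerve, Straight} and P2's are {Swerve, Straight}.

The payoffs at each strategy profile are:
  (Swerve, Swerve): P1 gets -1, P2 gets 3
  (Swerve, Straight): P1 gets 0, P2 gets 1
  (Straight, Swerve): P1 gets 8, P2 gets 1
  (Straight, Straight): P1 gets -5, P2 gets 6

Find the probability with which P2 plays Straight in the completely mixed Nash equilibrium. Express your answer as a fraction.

9/14

Let q be the probability that P2 plays Swerve. In a completely mixed equilibrium, P1 must be indifferent between Swerve and Straight.
P1's expected payoff from Swerve is −q; from Straight it is 8q − 5(1−q).
Setting these equal: −q = 13q − 5, so q = 5/14.
Therefore P2 plays Straight with probability 1 − 5/14 = 9/14.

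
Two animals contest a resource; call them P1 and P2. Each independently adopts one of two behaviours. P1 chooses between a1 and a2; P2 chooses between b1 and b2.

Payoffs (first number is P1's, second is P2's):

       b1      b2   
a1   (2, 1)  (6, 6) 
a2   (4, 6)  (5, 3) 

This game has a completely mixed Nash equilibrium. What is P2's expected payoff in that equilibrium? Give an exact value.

33/8

First find p, the probability P1 plays a1, from P2's indifference between b1 and b2: p + 6(1−p) = 6p + 3(1−p), giving p = 3/8.
Since P2 is indifferent in equilibrium, P2's expected payoff equals the payoff from either column against (3/8, 5/8). Using b1: (3/8) + 6(5/8) = 33/8.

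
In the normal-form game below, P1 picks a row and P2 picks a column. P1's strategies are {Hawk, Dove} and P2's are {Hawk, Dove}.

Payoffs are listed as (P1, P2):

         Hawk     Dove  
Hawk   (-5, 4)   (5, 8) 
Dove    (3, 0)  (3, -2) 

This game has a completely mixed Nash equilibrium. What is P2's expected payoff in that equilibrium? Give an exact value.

First find x, the probability P1 plays Hawk, from P2's indifference between Hawk and Dove: 4x = 8x − 2(1−x), giving x = 1/3.
Since P2 is indifferent in equilibrium, P2's expected payoff equals the payoff from either column against (1/3, 2/3). Using Hawk: 4(1/3) = 4/3.

4/3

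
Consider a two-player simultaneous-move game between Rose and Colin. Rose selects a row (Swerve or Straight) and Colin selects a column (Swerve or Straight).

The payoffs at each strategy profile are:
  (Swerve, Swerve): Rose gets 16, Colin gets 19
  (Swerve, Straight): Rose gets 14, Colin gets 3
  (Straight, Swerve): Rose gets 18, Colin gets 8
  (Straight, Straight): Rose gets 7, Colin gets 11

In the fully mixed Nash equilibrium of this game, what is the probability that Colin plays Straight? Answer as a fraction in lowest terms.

Let y be the probability that Colin plays Swerve. In a completely mixed equilibrium, Rose must be indifferent between Swerve and Straight.
Rose's expected payoff from Swerve is 16y + 14(1−y); from Straight it is 18y + 7(1−y).
Setting these equal: 2y + 14 = 11y + 7, so y = 7/9.
Therefore Colin plays Straight with probability 1 − 7/9 = 2/9.

2/9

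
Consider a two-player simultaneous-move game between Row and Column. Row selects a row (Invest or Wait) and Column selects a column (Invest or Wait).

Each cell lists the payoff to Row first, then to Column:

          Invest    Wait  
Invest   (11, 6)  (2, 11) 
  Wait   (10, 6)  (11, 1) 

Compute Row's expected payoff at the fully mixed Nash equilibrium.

101/10

First find y, the probability Column plays Invest, from Row's indifference between Invest and Wait: 11y + 2(1−y) = 10y + 11(1−y), giving y = 9/10.
Since Row is indifferent in equilibrium, Row's expected payoff equals the payoff from either row against (9/10, 1/10). Using Invest: 11(9/10) + 2(1/10) = 101/10.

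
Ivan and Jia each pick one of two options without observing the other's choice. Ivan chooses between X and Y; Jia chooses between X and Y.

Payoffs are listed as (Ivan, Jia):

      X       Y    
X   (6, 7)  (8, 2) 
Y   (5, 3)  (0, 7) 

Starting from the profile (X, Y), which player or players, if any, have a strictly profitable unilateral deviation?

Ivan at (X, Y) earns 8; deviating to Y yields 0 — not better.
Jia earns 2; deviating to X yields 7 — a strict improvement.
Only Jia has a strictly profitable deviation.

Jia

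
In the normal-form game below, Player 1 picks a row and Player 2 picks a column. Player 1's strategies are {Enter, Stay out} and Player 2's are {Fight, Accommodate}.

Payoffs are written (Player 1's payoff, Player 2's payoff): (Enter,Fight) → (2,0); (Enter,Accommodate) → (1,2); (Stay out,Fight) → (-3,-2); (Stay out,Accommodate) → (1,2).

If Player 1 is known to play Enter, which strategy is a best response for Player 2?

Accommodate

Against Enter, Player 2 earns 0 from Fight and 2 from Accommodate.
So Accommodate is the best response.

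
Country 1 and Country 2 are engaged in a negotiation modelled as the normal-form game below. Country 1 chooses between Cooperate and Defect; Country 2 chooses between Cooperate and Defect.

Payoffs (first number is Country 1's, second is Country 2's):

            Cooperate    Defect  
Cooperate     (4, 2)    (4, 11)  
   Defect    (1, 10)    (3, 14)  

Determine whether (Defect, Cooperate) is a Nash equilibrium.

No

At (Defect, Cooperate), Country 1 earns 1; switching to Cooperate would give 4, so Country 1 would deviate.
Country 2 earns 10; switching to Defect would give 14, so Country 2 would deviate.
Since at least one player can profitably deviate, this is not a Nash equilibrium.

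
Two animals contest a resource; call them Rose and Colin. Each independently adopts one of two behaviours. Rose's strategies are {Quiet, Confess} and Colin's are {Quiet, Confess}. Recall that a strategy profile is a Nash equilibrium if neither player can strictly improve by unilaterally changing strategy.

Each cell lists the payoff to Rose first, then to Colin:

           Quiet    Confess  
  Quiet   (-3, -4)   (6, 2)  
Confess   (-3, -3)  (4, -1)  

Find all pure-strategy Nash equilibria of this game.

(Quiet, Confess)

(Quiet, Quiet): Colin prefers Confess (2 > -4) — not an equilibrium.
(Quiet, Confess): Rose gets 6 ≥ 4 from Confess, and Colin gets 2 ≥ -4 from Quiet — Nash equilibrium.
(Confess, Quiet): Colin prefers Confess (-1 > -3) — not an equilibrium.
(Confess, Confess): Rose prefers Quiet (6 > 4) — not an equilibrium.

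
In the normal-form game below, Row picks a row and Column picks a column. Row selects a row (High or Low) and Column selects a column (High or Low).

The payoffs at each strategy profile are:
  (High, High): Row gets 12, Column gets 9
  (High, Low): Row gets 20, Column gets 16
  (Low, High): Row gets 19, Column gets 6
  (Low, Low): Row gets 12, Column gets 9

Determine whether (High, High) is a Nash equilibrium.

At (High, High), Row earns 12; switching to Low would give 19, so Row would deviate.
Column earns 9; switching to Low would give 16, so Column would deviate.
Since at least one player can profitably deviate, this is not a Nash equilibrium.

No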